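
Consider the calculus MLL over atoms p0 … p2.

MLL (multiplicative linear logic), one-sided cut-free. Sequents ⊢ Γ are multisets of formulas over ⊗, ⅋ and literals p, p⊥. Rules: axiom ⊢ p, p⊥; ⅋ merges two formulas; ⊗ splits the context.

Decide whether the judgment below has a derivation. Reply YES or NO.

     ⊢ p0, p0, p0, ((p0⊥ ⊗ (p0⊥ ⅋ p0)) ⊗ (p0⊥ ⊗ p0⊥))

Derivation trace:
[⊗]  ⊢ p0, p0, p0, ((p0⊥ ⊗ (p0⊥ ⅋ p0)) ⊗ (p0⊥ ⊗ p0⊥))
  [⊗]  ⊢ p0, (p0⊥ ⊗ (p0⊥ ⅋ p0))
    [Ax]  ⊢ p0, p0⊥
    [⅋]  ⊢ (p0⊥ ⅋ p0)
      [Ax]  ⊢ p0, p0⊥
  [⊗]  ⊢ p0, p0, (p0⊥ ⊗ p0⊥)
    [Ax]  ⊢ p0, p0⊥
    [Ax]  ⊢ p0, p0⊥

Result: YES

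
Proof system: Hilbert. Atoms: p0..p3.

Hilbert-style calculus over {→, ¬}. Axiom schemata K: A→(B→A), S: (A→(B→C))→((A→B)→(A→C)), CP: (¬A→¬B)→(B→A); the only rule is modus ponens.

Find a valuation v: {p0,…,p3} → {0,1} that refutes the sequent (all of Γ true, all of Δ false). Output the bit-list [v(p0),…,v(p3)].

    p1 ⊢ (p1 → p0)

Search for a countermodel by truth-table:
  v=0000: Γ:[p1=F] Δ:[(p1 → p0)=T] refutes=False
  v=0001: Γ:[p1=F] Δ:[(p1 → p0)=T] refutes=False
  v=0010: Γ:[p1=F] Δ:[(p1 → p0)=T] refutes=False
  v=0011: Γ:[p1=F] Δ:[(p1 → p0)=T] refutes=False
  v=0100: Γ:[p1=T] Δ:[(p1 → p0)=F] refutes=True  ← countermodel

Result: [0, 1, 0, 0]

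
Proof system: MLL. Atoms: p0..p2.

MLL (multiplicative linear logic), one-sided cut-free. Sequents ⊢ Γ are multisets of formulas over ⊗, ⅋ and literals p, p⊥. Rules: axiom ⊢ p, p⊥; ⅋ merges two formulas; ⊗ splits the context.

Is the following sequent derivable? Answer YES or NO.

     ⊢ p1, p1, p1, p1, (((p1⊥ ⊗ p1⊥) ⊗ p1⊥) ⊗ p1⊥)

Derivation trace:
[⊗]  ⊢ p1, p1, p1, p1, (((p1⊥ ⊗ p1⊥) ⊗ p1⊥) ⊗ p1⊥)
  [⊗]  ⊢ p1, p1, p1, ((p1⊥ ⊗ p1⊥) ⊗ p1⊥)
    [⊗]  ⊢ p1, p1, (p1⊥ ⊗ p1⊥)
      [Ax]  ⊢ p1, p1⊥
      [Ax]  ⊢ p1, p1⊥
    [Ax]  ⊢ p1, p1⊥
  [Ax]  ⊢ p1, p1⊥

Result: YES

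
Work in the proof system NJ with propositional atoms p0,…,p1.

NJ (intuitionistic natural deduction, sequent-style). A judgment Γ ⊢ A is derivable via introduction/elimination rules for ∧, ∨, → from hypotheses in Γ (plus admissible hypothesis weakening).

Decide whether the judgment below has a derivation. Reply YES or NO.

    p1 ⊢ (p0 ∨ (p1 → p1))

Derivation (root first):
[∨I₂] p1 ⊢ (p0 ∨ (p1 → p1))
  [Wk] p1 ⊢ (p1 → p1)
    [→I]  ⊢ (p1 → p1)
      [Ax] p1 ⊢ p1

Result: YES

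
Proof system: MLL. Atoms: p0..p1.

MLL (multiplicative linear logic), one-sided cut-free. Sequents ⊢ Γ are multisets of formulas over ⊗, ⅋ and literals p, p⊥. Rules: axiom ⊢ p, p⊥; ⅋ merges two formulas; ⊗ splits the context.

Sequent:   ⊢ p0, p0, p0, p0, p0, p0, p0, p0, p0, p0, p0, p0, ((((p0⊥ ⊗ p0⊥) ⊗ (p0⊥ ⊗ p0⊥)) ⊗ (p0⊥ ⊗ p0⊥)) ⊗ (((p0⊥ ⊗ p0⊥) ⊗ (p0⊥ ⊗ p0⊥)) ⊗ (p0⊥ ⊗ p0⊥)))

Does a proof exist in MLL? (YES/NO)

Derivation (root first):
[⊗]  ⊢ p0, p0, p0, p0, p0, p0, p0, p0, p0, p0, p0, p0, ((((p0⊥ ⊗ p0⊥) ⊗ (p0⊥ ⊗ p0⊥)) ⊗ (p0⊥ ⊗ p0⊥)) ⊗ (((p0⊥ ⊗ p0⊥) ⊗ (p0⊥ ⊗ p0⊥)) ⊗ (p0⊥ ⊗ p0⊥)))
  [⊗]  ⊢ p0, p0, p0, p0, p0, p0, (((p0⊥ ⊗ p0⊥) ⊗ (p0⊥ ⊗ p0⊥)) ⊗ (p0⊥ ⊗ p0⊥))
    [⊗]  ⊢ p0, p0, p0, p0, ((p0⊥ ⊗ p0⊥) ⊗ (p0⊥ ⊗ p0⊥))
      [⊗]  ⊢ p0, p0, (p0⊥ ⊗ p0⊥)
        [Ax]  ⊢ p0, p0⊥
        [Ax]  ⊢ p0, p0⊥
      [⊗]  ⊢ p0, p0, (p0⊥ ⊗ p0⊥)
        [Ax]  ⊢ p0, p0⊥
        [Ax]  ⊢ p0, p0⊥
    [⊗]  ⊢ p0, p0, (p0⊥ ⊗ p0⊥)
      [Ax]  ⊢ p0, p0⊥
      [Ax]  ⊢ p0, p0⊥
  [⊗]  ⊢ p0, p0, p0, p0, p0, p0, (((p0⊥ ⊗ p0⊥) ⊗ (p0⊥ ⊗ p0⊥)) ⊗ (p0⊥ ⊗ p0⊥))
    [⊗]  ⊢ p0, p0, p0, p0, ((p0⊥ ⊗ p0⊥) ⊗ (p0⊥ ⊗ p0⊥))
      [⊗]  ⊢ p0, p0, (p0⊥ ⊗ p0⊥)
        [Ax]  ⊢ p0, p0⊥
        [Ax]  ⊢ p0, p0⊥
      [⊗]  ⊢ p0, p0, (p0⊥ ⊗ p0⊥)
        [Ax]  ⊢ p0, p0⊥
        [Ax]  ⊢ p0, p0⊥
    [⊗]  ⊢ p0, p0, (p0⊥ ⊗ p0⊥)
      [Ax]  ⊢ p0, p0⊥
      [Ax]  ⊢ p0, p0⊥

Result: YES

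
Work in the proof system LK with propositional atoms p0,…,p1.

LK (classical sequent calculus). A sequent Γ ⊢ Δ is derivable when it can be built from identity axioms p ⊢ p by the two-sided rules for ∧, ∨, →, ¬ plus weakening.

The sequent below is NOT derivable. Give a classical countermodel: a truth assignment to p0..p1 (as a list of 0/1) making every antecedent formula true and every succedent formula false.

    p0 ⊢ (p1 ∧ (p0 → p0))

Enumerate valuations to refute Γ ⊢ Δ:
  v=00: Γ:[p0=F] Δ:[(p1 ∧ (p0 → p0))=F] refutes=False
  v=01: Γ:[p0=F] Δ:[(p1 ∧ (p0 → p0))=T] refutes=False
  v=10: Γ:[p0=T] Δ:[(p1 ∧ (p0 → p0))=F] refutes=True  ← countermodel

Result: [1, 0]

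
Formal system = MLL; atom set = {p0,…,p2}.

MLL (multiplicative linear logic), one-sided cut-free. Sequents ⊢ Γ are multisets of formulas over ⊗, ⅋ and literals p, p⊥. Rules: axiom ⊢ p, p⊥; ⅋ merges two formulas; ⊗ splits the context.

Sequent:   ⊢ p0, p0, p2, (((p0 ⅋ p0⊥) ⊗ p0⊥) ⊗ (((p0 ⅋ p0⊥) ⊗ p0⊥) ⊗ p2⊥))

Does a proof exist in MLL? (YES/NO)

Derivation (root first):
[⊗]  ⊢ p0, p0, p2, (((p0 ⅋ p0⊥) ⊗ p0⊥) ⊗ (((p0 ⅋ p0⊥) ⊗ p0⊥) ⊗ p2⊥))
  [⊗]  ⊢ p0, ((p0 ⅋ p0⊥) ⊗ p0⊥)
    [⅋]  ⊢ (p0 ⅋ p0⊥)
      [Ax]  ⊢ p0, p0⊥
    [Ax]  ⊢ p0, p0⊥
  [⊗]  ⊢ p0, p2, (((p0 ⅋ p0⊥) ⊗ p0⊥) ⊗ p2⊥)
    [⊗]  ⊢ p0, ((p0 ⅋ p0⊥) ⊗ p0⊥)
      [⅋]  ⊢ (p0 ⅋ p0⊥)
        [Ax]  ⊢ p0, p0⊥
      [Ax]  ⊢ p0, p0⊥
    [Ax]  ⊢ p2, p2⊥

Result: YES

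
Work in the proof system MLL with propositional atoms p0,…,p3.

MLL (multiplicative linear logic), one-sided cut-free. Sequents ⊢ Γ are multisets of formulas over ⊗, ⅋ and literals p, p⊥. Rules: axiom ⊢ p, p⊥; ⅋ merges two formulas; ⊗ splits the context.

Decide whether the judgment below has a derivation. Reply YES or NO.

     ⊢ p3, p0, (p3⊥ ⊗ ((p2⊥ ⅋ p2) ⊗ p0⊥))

Proof tree:
[⊗]  ⊢ p3, p0, (p3⊥ ⊗ ((p2⊥ ⅋ p2) ⊗ p0⊥))
  [Ax]  ⊢ p3, p3⊥
  [⊗]  ⊢ p0, ((p2⊥ ⅋ p2) ⊗ p0⊥)
    [⅋]  ⊢ (p2⊥ ⅋ p2)
      [Ax]  ⊢ p2, p2⊥
    [Ax]  ⊢ p0, p0⊥

Result: YES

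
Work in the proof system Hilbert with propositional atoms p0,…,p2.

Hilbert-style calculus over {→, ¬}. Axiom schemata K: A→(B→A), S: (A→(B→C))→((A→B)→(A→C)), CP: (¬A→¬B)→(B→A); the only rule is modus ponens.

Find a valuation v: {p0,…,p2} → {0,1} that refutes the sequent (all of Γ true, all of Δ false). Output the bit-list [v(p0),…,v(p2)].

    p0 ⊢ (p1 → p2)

Enumerate valuations to refute Γ ⊢ Δ:
  v=000: Γ:[p0=F] Δ:[(p1 → p2)=T] refutes=False
  v=001: Γ:[p0=F] Δ:[(p1 → p2)=T] refutes=False
  v=010: Γ:[p0=F] Δ:[(p1 → p2)=F] refutes=False
  v=011: Γ:[p0=F] Δ:[(p1 → p2)=T] refutes=False
  v=100: Γ:[p0=T] Δ:[(p1 → p2)=T] refutes=False
  v=101: Γ:[p0=T] Δ:[(p1 → p2)=T] refutes=False
  v=110: Γ:[p0=T] Δ:[(p1 → p2)=F] refutes=True  ← countermodel

Result: [1, 1, 0]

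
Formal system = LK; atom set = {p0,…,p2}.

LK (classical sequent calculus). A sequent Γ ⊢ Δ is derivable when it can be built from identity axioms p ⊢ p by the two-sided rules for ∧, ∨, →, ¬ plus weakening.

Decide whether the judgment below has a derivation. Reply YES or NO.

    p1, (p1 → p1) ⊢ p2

Enumerate valuations to refute Γ ⊢ Δ:
  v=000: Γ:[p1=F, (p1 → p1)=T] Δ:[p2=F] refutes=False
  v=001: Γ:[p1=F, (p1 → p1)=T] Δ:[p2=T] refutes=False
  v=010: Γ:[p1=T, (p1 → p1)=T] Δ:[p2=F] refutes=True  ← countermodel

Result: NO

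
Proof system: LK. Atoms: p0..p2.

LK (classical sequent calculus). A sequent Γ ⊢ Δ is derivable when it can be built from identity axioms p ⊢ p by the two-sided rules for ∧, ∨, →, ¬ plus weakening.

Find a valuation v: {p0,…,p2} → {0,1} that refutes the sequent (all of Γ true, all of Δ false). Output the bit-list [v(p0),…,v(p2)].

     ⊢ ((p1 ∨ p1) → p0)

Truth-table refutation:
  v=000: Γ:[] Δ:[((p1 ∨ p1) → p0)=T] refutes=False
  v=001: Γ:[] Δ:[((p1 ∨ p1) → p0)=T] refutes=False
  v=010: Γ:[] Δ:[((p1 ∨ p1) → p0)=F] refutes=True  ← countermodel

Result: [0, 1, 0]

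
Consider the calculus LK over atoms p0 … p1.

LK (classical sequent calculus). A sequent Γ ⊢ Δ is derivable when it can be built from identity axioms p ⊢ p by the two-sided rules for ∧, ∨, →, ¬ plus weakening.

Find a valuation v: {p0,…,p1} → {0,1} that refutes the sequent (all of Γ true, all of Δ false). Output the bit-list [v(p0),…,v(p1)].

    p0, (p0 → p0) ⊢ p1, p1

Search for a countermodel by truth-table:
  v=00: Γ:[p0=F, (p0 → p0)=T] Δ:[p1=F, p1=F] refutes=False
  v=01: Γ:[p0=F, (p0 → p0)=T] Δ:[p1=T, p1=T] refutes=False
  v=10: Γ:[p0=T, (p0 → p0)=T] Δ:[p1=F, p1=F] refutes=True  ← countermodel

Result: [1, 0]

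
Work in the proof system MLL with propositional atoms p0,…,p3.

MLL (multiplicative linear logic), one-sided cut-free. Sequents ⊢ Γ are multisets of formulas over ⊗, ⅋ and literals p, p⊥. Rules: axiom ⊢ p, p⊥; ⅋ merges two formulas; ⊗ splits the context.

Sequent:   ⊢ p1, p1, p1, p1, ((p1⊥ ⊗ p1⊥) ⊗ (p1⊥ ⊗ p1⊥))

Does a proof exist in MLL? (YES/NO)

Derivation trace:
[⊗]  ⊢ p1, p1, p1, p1, ((p1⊥ ⊗ p1⊥) ⊗ (p1⊥ ⊗ p1⊥))
  [⊗]  ⊢ p1, p1, (p1⊥ ⊗ p1⊥)
    [Ax]  ⊢ p1, p1⊥
    [Ax]  ⊢ p1, p1⊥
  [⊗]  ⊢ p1, p1, (p1⊥ ⊗ p1⊥)
    [Ax]  ⊢ p1, p1⊥
    [Ax]  ⊢ p1, p1⊥

Result: YES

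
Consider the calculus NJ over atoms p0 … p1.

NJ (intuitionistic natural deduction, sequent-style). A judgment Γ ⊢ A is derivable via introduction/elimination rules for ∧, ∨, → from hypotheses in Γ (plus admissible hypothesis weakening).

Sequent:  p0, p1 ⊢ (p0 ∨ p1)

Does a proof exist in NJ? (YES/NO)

Proof tree:
[Wk] p0, p1 ⊢ (p0 ∨ p1)
  [∨I₁] p0 ⊢ (p0 ∨ p1)
    [Ax] p0 ⊢ p0

Result: YES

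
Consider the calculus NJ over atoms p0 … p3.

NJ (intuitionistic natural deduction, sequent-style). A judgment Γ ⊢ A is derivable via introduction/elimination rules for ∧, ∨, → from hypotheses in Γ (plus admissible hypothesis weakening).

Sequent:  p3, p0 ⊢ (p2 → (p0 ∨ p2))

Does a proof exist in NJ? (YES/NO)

Derivation trace:
[Wk] p3, p0 ⊢ (p2 → (p0 ∨ p2))
  [→I] p3 ⊢ (p2 → (p0 ∨ p2))
    [Wk] p2, p3 ⊢ (p0 ∨ p2)
      [∨I₂] p2 ⊢ (p0 ∨ p2)
        [Ax] p2 ⊢ p2

Result: YES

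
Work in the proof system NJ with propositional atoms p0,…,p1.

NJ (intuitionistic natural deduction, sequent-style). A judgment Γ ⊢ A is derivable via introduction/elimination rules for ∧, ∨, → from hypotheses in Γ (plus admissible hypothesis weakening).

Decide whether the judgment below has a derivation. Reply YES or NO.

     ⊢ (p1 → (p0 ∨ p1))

Derivation (root first):
[→I]  ⊢ (p1 → (p0 ∨ p1))
  [∨I₂] p1 ⊢ (p0 ∨ p1)
    [Ax] p1 ⊢ p1

Result: YES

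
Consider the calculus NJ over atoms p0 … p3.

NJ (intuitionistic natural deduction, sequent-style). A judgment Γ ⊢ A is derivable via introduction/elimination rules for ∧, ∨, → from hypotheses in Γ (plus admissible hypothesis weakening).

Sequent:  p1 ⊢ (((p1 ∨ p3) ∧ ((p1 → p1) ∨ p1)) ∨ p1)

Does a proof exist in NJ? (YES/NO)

Proof tree:
[∨I₁] p1 ⊢ (((p1 ∨ p3) ∧ ((p1 → p1) ∨ p1)) ∨ p1)
  [∧I] p1 ⊢ ((p1 ∨ p3) ∧ ((p1 → p1) ∨ p1))
    [∨I₁] p1 ⊢ (p1 ∨ p3)
      [Ax] p1 ⊢ p1
    [∨I₁]  ⊢ ((p1 → p1) ∨ p1)
      [→I]  ⊢ (p1 → p1)
        [Ax] p1 ⊢ p1

Result: YES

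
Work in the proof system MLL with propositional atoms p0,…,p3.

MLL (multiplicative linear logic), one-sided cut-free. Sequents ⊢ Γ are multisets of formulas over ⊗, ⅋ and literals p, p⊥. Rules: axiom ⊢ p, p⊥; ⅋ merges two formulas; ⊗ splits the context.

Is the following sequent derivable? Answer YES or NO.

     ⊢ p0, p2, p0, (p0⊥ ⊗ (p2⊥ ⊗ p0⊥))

Derivation trace:
[⊗]  ⊢ p0, p2, p0, (p0⊥ ⊗ (p2⊥ ⊗ p0⊥))
  [Ax]  ⊢ p0, p0⊥
  [⊗]  ⊢ p2, p0, (p2⊥ ⊗ p0⊥)
    [Ax]  ⊢ p2, p2⊥
    [Ax]  ⊢ p0, p0⊥

Result: YES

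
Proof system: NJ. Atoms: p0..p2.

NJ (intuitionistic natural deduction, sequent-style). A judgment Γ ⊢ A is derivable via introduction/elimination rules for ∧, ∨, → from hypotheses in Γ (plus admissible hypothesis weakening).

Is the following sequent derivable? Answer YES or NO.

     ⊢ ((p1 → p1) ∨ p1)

Proof tree:
[∨I₁]  ⊢ ((p1 → p1) ∨ p1)
  [→I]  ⊢ (p1 → p1)
    [Ax] p1 ⊢ p1

Result: YES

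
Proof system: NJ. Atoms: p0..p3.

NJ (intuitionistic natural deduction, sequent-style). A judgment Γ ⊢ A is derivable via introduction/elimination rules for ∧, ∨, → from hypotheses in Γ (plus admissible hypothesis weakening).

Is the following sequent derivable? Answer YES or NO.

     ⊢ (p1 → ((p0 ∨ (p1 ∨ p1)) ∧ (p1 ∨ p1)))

Derivation trace:
[→I]  ⊢ (p1 → ((p0 ∨ (p1 ∨ p1)) ∧ (p1 ∨ p1)))
  [∧I] p1 ⊢ ((p0 ∨ (p1 ∨ p1)) ∧ (p1 ∨ p1))
    [∨I₂] p1 ⊢ (p0 ∨ (p1 ∨ p1))
      [∨I₂] p1 ⊢ (p1 ∨ p1)
        [Ax] p1 ⊢ p1
    [∨I₂] p1 ⊢ (p1 ∨ p1)
      [Ax] p1 ⊢ p1

Result: YES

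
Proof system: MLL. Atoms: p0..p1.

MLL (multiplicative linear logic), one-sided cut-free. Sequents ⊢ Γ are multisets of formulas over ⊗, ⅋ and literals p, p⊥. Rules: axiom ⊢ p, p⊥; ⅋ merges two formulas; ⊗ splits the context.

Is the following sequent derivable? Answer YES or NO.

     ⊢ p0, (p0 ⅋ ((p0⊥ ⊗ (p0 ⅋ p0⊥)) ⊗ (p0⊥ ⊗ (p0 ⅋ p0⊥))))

Proof tree:
[⅋]  ⊢ p0, (p0 ⅋ ((p0⊥ ⊗ (p0 ⅋ p0⊥)) ⊗ (p0⊥ ⊗ (p0 ⅋ p0⊥))))
  [⊗]  ⊢ p0, p0, ((p0⊥ ⊗ (p0 ⅋ p0⊥)) ⊗ (p0⊥ ⊗ (p0 ⅋ p0⊥)))
    [⊗]  ⊢ p0, (p0⊥ ⊗ (p0 ⅋ p0⊥))
      [Ax]  ⊢ p0, p0⊥
      [⅋]  ⊢ (p0 ⅋ p0⊥)
        [Ax]  ⊢ p0, p0⊥
    [⊗]  ⊢ p0, (p0⊥ ⊗ (p0 ⅋ p0⊥))
      [Ax]  ⊢ p0, p0⊥
      [⅋]  ⊢ (p0 ⅋ p0⊥)
        [Ax]  ⊢ p0, p0⊥

Result: YES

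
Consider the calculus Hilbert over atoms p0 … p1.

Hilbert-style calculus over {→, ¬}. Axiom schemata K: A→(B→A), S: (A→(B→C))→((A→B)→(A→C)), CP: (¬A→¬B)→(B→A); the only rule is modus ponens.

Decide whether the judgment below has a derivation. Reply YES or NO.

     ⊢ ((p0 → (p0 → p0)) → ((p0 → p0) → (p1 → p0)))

Enumerate valuations to refute Γ ⊢ Δ:
  v=00: Γ:[] Δ:[((p0 → (p0 → p0)) → ((p0 → p0) → (p1 → p0)))=T] refutes=False
  v=01: Γ:[] Δ:[((p0 → (p0 → p0)) → ((p0 → p0) → (p1 → p0)))=F] refutes=True  ← countermodel

Result: NO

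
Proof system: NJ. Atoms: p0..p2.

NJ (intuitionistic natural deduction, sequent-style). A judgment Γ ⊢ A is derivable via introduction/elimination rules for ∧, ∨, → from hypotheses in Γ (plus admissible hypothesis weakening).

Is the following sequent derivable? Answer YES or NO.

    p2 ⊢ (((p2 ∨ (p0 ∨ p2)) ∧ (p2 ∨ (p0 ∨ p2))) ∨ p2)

Derivation (root first):
[∨I₁] p2 ⊢ (((p2 ∨ (p0 ∨ p2)) ∧ (p2 ∨ (p0 ∨ p2))) ∨ p2)
  [∧I] p2 ⊢ ((p2 ∨ (p0 ∨ p2)) ∧ (p2 ∨ (p0 ∨ p2)))
    [∨I₂] p2 ⊢ (p2 ∨ (p0 ∨ p2))
      [∨I₂] p2 ⊢ (p0 ∨ p2)
        [Ax] p2 ⊢ p2
    [∨I₂] p2 ⊢ (p2 ∨ (p0 ∨ p2))
      [∨I₂] p2 ⊢ (p0 ∨ p2)
        [Ax] p2 ⊢ p2

Result: YES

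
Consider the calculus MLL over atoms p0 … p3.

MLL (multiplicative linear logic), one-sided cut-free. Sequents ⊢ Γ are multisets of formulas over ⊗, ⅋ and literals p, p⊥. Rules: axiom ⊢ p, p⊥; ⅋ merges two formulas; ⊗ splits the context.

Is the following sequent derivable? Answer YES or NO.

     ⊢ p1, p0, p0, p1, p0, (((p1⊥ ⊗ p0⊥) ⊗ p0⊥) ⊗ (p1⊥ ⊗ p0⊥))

Derivation (root first):
[⊗]  ⊢ p1, p0, p0, p1, p0, (((p1⊥ ⊗ p0⊥) ⊗ p0⊥) ⊗ (p1⊥ ⊗ p0⊥))
  [⊗]  ⊢ p1, p0, p0, ((p1⊥ ⊗ p0⊥) ⊗ p0⊥)
    [⊗]  ⊢ p1, p0, (p1⊥ ⊗ p0⊥)
      [Ax]  ⊢ p1, p1⊥
      [Ax]  ⊢ p0, p0⊥
    [Ax]  ⊢ p0, p0⊥
  [⊗]  ⊢ p1, p0, (p1⊥ ⊗ p0⊥)
    [Ax]  ⊢ p1, p1⊥
    [Ax]  ⊢ p0, p0⊥

Result: YES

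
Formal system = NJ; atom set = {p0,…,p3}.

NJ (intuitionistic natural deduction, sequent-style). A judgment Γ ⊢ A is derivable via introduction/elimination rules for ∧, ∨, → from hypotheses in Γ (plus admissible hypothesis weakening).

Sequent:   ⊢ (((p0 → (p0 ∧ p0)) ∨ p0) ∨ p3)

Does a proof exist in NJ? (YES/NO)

Derivation (root first):
[∨I₁]  ⊢ (((p0 → (p0 ∧ p0)) ∨ p0) ∨ p3)
  [∨I₁]  ⊢ ((p0 → (p0 ∧ p0)) ∨ p0)
    [→I]  ⊢ (p0 → (p0 ∧ p0))
      [∧I] p0 ⊢ (p0 ∧ p0)
        [Ax] p0 ⊢ p0
        [Ax] p0 ⊢ p0

Result: YES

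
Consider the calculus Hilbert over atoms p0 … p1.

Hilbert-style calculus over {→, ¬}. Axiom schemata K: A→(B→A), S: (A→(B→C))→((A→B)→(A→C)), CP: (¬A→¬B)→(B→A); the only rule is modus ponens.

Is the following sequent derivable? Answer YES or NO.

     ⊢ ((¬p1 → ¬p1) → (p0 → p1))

Enumerate valuations to refute Γ ⊢ Δ:
  v=00: Γ:[] Δ:[((¬p1 → ¬p1) → (p0 → p1))=T] refutes=False
  v=01: Γ:[] Δ:[((¬p1 → ¬p1) → (p0 → p1))=T] refutes=False
  v=10: Γ:[] Δ:[((¬p1 → ¬p1) → (p0 → p1))=F] refutes=True  ← countermodel

Result: NO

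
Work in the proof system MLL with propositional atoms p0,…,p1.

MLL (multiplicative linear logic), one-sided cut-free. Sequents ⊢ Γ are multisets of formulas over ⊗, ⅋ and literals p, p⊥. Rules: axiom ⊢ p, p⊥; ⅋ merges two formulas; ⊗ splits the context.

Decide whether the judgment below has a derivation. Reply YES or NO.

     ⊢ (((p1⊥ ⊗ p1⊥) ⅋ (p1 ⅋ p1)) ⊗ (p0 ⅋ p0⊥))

Proof tree:
[⊗]  ⊢ (((p1⊥ ⊗ p1⊥) ⅋ (p1 ⅋ p1)) ⊗ (p0 ⅋ p0⊥))
  [⅋]  ⊢ ((p1⊥ ⊗ p1⊥) ⅋ (p1 ⅋ p1))
    [⅋]  ⊢ (p1⊥ ⊗ p1⊥), (p1 ⅋ p1)
      [⊗]  ⊢ p1, p1, (p1⊥ ⊗ p1⊥)
        [Ax]  ⊢ p1, p1⊥
        [Ax]  ⊢ p1, p1⊥
  [⅋]  ⊢ (p0 ⅋ p0⊥)
    [Ax]  ⊢ p0, p0⊥

Result: YES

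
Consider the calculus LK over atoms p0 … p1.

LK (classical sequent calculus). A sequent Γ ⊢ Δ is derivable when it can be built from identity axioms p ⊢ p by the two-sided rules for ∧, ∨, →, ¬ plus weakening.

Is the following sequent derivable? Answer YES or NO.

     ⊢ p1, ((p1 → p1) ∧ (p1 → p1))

Proof tree:
[∧R]  ⊢ p1, ((p1 → p1) ∧ (p1 → p1))
  [→R]  ⊢ p1, (p1 → p1)
    [WR] p1 ⊢ p1, p1
      [Ax] p1 ⊢ p1
  [→R]  ⊢ p1, (p1 → p1)
    [WR] p1 ⊢ p1, p1
      [Ax] p1 ⊢ p1

Result: YES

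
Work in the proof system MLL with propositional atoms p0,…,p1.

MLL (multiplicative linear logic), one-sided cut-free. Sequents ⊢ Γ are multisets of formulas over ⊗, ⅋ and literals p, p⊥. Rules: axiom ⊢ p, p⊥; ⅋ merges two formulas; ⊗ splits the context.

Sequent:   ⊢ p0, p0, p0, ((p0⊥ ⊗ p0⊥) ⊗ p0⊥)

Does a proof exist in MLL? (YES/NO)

Derivation (root first):
[⊗]  ⊢ p0, p0, p0, ((p0⊥ ⊗ p0⊥) ⊗ p0⊥)
  [⊗]  ⊢ p0, p0, (p0⊥ ⊗ p0⊥)
    [Ax]  ⊢ p0, p0⊥
    [Ax]  ⊢ p0, p0⊥
  [Ax]  ⊢ p0, p0⊥

Result: YES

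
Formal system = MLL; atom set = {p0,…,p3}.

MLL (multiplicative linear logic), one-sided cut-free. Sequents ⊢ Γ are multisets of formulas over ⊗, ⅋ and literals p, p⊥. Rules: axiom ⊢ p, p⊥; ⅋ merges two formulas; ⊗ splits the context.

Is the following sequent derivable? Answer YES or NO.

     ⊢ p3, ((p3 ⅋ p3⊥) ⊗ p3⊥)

Proof tree:
[⊗]  ⊢ p3, ((p3 ⅋ p3⊥) ⊗ p3⊥)
  [⅋]  ⊢ (p3 ⅋ p3⊥)
    [Ax]  ⊢ p3, p3⊥
  [Ax]  ⊢ p3, p3⊥

Result: YES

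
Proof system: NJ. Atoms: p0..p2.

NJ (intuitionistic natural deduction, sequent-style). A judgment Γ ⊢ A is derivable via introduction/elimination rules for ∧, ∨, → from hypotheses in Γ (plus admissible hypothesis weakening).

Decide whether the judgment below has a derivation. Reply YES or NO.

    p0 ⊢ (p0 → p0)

Derivation trace:
[Wk] p0 ⊢ (p0 → p0)
  [→I]  ⊢ (p0 → p0)
    [Ax] p0 ⊢ p0

Result: YES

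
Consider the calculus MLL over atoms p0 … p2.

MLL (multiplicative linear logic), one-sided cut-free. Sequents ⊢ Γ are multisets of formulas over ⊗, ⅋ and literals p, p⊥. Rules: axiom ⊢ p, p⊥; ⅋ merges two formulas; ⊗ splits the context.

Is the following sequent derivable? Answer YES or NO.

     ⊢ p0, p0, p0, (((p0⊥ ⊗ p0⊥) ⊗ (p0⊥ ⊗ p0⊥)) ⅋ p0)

Derivation trace:
[⅋]  ⊢ p0, p0, p0, (((p0⊥ ⊗ p0⊥) ⊗ (p0⊥ ⊗ p0⊥)) ⅋ p0)
  [⊗]  ⊢ p0, p0, p0, p0, ((p0⊥ ⊗ p0⊥) ⊗ (p0⊥ ⊗ p0⊥))
    [⊗]  ⊢ p0, p0, (p0⊥ ⊗ p0⊥)
      [Ax]  ⊢ p0, p0⊥
      [Ax]  ⊢ p0, p0⊥
    [⊗]  ⊢ p0, p0, (p0⊥ ⊗ p0⊥)
      [Ax]  ⊢ p0, p0⊥
      [Ax]  ⊢ p0, p0⊥

Result: YES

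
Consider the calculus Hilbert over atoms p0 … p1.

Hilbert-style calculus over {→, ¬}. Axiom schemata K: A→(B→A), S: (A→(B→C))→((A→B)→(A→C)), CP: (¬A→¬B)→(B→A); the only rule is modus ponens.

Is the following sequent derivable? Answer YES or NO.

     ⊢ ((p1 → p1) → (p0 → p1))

Enumerate valuations to refute Γ ⊢ Δ:
  v=00: Γ:[] Δ:[((p1 → p1) → (p0 → p1))=T] refutes=False
  v=01: Γ:[] Δ:[((p1 → p1) → (p0 → p1))=T] refutes=False
  v=10: Γ:[] Δ:[((p1 → p1) → (p0 → p1))=F] refutes=True  ← countermodel

Result: NO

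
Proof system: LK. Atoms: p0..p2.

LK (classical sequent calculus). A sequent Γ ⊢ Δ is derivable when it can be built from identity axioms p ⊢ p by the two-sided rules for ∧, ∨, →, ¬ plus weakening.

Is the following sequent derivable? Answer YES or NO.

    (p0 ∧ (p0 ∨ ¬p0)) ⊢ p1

Truth-table refutation:
  v=000: Γ:[(p0 ∧ (p0 ∨ ¬p0))=F] Δ:[p1=F] refutes=False
  v=001: Γ:[(p0 ∧ (p0 ∨ ¬p0))=F] Δ:[p1=F] refutes=False
  v=010: Γ:[(p0 ∧ (p0 ∨ ¬p0))=F] Δ:[p1=T] refutes=False
  v=011: Γ:[(p0 ∧ (p0 ∨ ¬p0))=F] Δ:[p1=T] refutes=False
  v=100: Γ:[(p0 ∧ (p0 ∨ ¬p0))=T] Δ:[p1=F] refutes=True  ← countermodel

Result: NO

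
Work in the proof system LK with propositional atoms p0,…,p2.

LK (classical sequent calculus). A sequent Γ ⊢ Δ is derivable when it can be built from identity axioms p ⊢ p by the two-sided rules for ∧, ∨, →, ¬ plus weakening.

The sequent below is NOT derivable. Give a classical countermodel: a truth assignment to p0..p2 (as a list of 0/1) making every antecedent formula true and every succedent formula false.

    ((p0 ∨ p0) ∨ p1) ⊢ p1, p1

Search for a countermodel by truth-table:
  v=000: Γ:[((p0 ∨ p0) ∨ p1)=F] Δ:[p1=F, p1=F] refutes=False
  v=001: Γ:[((p0 ∨ p0) ∨ p1)=F] Δ:[p1=F, p1=F] refutes=False
  v=010: Γ:[((p0 ∨ p0) ∨ p1)=T] Δ:[p1=T, p1=T] refutes=False
  v=011: Γ:[((p0 ∨ p0) ∨ p1)=T] Δ:[p1=T, p1=T] refutes=False
  v=100: Γ:[((p0 ∨ p0) ∨ p1)=T] Δ:[p1=F, p1=F] refutes=True  ← countermodel

Result: [1, 0, 0]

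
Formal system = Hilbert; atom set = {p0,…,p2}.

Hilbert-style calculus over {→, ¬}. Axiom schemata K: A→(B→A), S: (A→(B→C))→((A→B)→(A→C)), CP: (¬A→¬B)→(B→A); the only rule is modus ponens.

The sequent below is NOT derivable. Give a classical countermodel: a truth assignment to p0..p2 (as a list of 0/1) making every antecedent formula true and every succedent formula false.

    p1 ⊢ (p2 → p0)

Enumerate valuations to refute Γ ⊢ Δ:
  v=000: Γ:[p1=F] Δ:[(p2 → p0)=T] refutes=False
  v=001: Γ:[p1=F] Δ:[(p2 → p0)=F] refutes=False
  v=010: Γ:[p1=T] Δ:[(p2 → p0)=T] refutes=False
  v=011: Γ:[p1=T] Δ:[(p2 → p0)=F] refutes=True  ← countermodel

Result: [0, 1, 1]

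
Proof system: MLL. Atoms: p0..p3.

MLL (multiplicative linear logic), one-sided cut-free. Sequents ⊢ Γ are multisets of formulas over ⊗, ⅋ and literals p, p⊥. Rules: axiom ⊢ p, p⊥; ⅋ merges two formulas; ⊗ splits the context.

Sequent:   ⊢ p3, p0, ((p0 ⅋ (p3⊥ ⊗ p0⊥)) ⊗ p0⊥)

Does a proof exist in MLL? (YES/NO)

Derivation (root first):
[⊗]  ⊢ p3, p0, ((p0 ⅋ (p3⊥ ⊗ p0⊥)) ⊗ p0⊥)
  [⅋]  ⊢ p3, (p0 ⅋ (p3⊥ ⊗ p0⊥))
    [⊗]  ⊢ p3, p0, (p3⊥ ⊗ p0⊥)
      [Ax]  ⊢ p3, p3⊥
      [Ax]  ⊢ p0, p0⊥
  [Ax]  ⊢ p0, p0⊥

Result: YES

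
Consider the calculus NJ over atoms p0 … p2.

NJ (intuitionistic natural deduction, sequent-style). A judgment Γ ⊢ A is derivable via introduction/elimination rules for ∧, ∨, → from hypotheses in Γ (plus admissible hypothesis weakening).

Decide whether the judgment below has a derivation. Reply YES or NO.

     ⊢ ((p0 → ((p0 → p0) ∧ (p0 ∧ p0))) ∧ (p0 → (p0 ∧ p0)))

Derivation (root first):
[∧I]  ⊢ ((p0 → ((p0 → p0) ∧ (p0 ∧ p0))) ∧ (p0 → (p0 ∧ p0)))
  [→I]  ⊢ (p0 → ((p0 → p0) ∧ (p0 ∧ p0)))
    [∧I] p0 ⊢ ((p0 → p0) ∧ (p0 ∧ p0))
      [→I]  ⊢ (p0 → p0)
        [Ax] p0 ⊢ p0
      [∧I] p0 ⊢ (p0 ∧ p0)
        [Ax] p0 ⊢ p0
        [Ax] p0 ⊢ p0
  [→I]  ⊢ (p0 → (p0 ∧ p0))
    [∧I] p0 ⊢ (p0 ∧ p0)
      [Ax] p0 ⊢ p0
      [Ax] p0 ⊢ p0

Result: YES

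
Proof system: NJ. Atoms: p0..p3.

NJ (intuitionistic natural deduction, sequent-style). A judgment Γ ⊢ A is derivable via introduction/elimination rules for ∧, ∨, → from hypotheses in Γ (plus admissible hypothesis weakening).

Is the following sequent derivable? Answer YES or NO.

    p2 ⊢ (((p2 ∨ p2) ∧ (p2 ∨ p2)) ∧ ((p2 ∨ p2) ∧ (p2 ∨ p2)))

Derivation (root first):
[∧I] p2 ⊢ (((p2 ∨ p2) ∧ (p2 ∨ p2)) ∧ ((p2 ∨ p2) ∧ (p2 ∨ p2)))
  [∧I] p2 ⊢ ((p2 ∨ p2) ∧ (p2 ∨ p2))
    [∨I₁] p2 ⊢ (p2 ∨ p2)
      [Ax] p2 ⊢ p2
    [∨I₁] p2 ⊢ (p2 ∨ p2)
      [Ax] p2 ⊢ p2
  [∧I] p2 ⊢ ((p2 ∨ p2) ∧ (p2 ∨ p2))
    [∨I₁] p2 ⊢ (p2 ∨ p2)
      [Ax] p2 ⊢ p2
    [∨I₁] p2 ⊢ (p2 ∨ p2)
      [Ax] p2 ⊢ p2

Result: YES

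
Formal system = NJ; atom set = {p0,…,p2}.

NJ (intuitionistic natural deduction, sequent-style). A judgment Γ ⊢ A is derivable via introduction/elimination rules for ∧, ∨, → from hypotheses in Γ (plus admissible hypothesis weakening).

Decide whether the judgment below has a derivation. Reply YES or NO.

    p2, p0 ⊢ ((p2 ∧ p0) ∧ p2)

Proof tree:
[∧I] p2, p0 ⊢ ((p2 ∧ p0) ∧ p2)
  [∧I] p2, p0 ⊢ (p2 ∧ p0)
    [Ax] p2 ⊢ p2
    [Wk] p0, p2 ⊢ p0
      [Ax] p0 ⊢ p0
  [Ax] p2 ⊢ p2

Result: YES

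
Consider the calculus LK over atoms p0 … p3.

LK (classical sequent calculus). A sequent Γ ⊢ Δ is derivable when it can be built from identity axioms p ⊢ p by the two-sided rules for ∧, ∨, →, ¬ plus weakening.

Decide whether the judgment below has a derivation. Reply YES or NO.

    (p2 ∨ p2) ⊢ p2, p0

Derivation (root first):
[WR] (p2 ∨ p2) ⊢ p2, p0
  [∨L] (p2 ∨ p2) ⊢ p2
    [Ax] p2 ⊢ p2
    [Ax] p2 ⊢ p2

Result: YES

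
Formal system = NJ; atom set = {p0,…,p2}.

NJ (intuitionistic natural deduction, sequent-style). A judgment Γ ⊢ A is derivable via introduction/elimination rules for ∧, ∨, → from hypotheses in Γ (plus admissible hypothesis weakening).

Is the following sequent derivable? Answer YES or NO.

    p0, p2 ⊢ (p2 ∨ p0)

Proof tree:
[Wk] p0, p2 ⊢ (p2 ∨ p0)
  [∨I₂] p0 ⊢ (p2 ∨ p0)
    [Ax] p0 ⊢ p0

Result: YES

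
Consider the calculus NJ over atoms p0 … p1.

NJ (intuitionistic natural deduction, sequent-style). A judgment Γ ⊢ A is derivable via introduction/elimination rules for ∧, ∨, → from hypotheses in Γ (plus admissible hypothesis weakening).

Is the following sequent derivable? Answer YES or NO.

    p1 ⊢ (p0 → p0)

Derivation (root first):
[→I] p1 ⊢ (p0 → p0)
  [Wk] p0, p1 ⊢ p0
    [Ax] p0 ⊢ p0

Result: YES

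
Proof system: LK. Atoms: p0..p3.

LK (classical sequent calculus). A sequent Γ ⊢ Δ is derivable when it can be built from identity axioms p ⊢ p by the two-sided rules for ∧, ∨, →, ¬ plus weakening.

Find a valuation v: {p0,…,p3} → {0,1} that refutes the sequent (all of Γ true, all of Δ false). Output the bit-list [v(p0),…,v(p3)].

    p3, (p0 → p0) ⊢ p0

Truth-table refutation:
  v=0000: Γ:[p3=F, (p0 → p0)=T] Δ:[p0=F] refutes=False
  v=0001: Γ:[p3=T, (p0 → p0)=T] Δ:[p0=F] refutes=True  ← countermodel

Result: [0, 0, 0, 1]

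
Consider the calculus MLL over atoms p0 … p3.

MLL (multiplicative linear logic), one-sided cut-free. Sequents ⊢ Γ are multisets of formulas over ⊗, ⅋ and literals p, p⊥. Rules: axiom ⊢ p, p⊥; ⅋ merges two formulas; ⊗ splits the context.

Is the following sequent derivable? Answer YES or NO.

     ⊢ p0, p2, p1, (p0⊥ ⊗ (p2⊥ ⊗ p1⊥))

Derivation trace:
[⊗]  ⊢ p0, p2, p1, (p0⊥ ⊗ (p2⊥ ⊗ p1⊥))
  [Ax]  ⊢ p0, p0⊥
  [⊗]  ⊢ p2, p1, (p2⊥ ⊗ p1⊥)
    [Ax]  ⊢ p2, p2⊥
    [Ax]  ⊢ p1, p1⊥

Result: YES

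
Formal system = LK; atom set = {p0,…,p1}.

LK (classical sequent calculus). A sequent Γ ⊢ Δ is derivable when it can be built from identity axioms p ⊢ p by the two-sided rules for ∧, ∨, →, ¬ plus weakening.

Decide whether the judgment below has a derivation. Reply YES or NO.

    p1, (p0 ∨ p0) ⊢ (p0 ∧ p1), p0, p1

Derivation (root first):
[WR] p1, (p0 ∨ p0) ⊢ (p0 ∧ p1), p0, p1
  [∨L] p1, (p0 ∨ p0) ⊢ (p0 ∧ p1), p0
    [∧R] p1, p0 ⊢ (p0 ∧ p1)
      [Ax] p0 ⊢ p0
      [Ax] p1 ⊢ p1
    [Ax] p0 ⊢ p0

Result: YES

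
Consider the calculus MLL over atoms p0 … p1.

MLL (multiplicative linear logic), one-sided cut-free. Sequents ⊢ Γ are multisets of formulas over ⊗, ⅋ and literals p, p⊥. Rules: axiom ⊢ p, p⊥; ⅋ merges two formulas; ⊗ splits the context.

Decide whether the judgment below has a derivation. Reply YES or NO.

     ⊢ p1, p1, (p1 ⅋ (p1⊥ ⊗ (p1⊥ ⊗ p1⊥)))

Derivation (root first):
[⅋]  ⊢ p1, p1, (p1 ⅋ (p1⊥ ⊗ (p1⊥ ⊗ p1⊥)))
  [⊗]  ⊢ p1, p1, p1, (p1⊥ ⊗ (p1⊥ ⊗ p1⊥))
    [Ax]  ⊢ p1, p1⊥
    [⊗]  ⊢ p1, p1, (p1⊥ ⊗ p1⊥)
      [Ax]  ⊢ p1, p1⊥
      [Ax]  ⊢ p1, p1⊥

Result: YES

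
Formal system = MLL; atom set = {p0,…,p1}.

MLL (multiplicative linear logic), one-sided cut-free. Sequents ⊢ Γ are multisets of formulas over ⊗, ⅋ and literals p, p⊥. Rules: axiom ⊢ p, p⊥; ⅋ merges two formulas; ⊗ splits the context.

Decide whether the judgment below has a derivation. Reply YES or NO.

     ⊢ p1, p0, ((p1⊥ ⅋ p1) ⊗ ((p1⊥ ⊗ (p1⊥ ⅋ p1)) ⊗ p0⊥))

Proof tree:
[⊗]  ⊢ p1, p0, ((p1⊥ ⅋ p1) ⊗ ((p1⊥ ⊗ (p1⊥ ⅋ p1)) ⊗ p0⊥))
  [⅋]  ⊢ (p1⊥ ⅋ p1)
    [Ax]  ⊢ p1, p1⊥
  [⊗]  ⊢ p1, p0, ((p1⊥ ⊗ (p1⊥ ⅋ p1)) ⊗ p0⊥)
    [⊗]  ⊢ p1, (p1⊥ ⊗ (p1⊥ ⅋ p1))
      [Ax]  ⊢ p1, p1⊥
      [⅋]  ⊢ (p1⊥ ⅋ p1)
        [Ax]  ⊢ p1, p1⊥
    [Ax]  ⊢ p0, p0⊥

Result: YES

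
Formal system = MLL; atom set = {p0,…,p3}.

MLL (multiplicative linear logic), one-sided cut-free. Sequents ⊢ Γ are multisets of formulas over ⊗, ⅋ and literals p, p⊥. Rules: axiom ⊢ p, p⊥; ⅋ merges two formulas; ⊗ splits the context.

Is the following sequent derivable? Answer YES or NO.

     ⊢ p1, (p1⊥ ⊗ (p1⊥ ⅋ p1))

Derivation trace:
[⊗]  ⊢ p1, (p1⊥ ⊗ (p1⊥ ⅋ p1))
  [Ax]  ⊢ p1, p1⊥
  [⅋]  ⊢ (p1⊥ ⅋ p1)
    [Ax]  ⊢ p1, p1⊥

Result: YES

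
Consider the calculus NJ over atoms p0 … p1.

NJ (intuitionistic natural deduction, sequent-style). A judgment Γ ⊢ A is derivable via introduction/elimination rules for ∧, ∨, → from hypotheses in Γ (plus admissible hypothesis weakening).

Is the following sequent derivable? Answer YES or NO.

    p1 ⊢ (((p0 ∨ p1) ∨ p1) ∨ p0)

Derivation trace:
[∨I₁] p1 ⊢ (((p0 ∨ p1) ∨ p1) ∨ p0)
  [∨I₁] p1 ⊢ ((p0 ∨ p1) ∨ p1)
    [∨I₂] p1 ⊢ (p0 ∨ p1)
      [Ax] p1 ⊢ p1

Result: YES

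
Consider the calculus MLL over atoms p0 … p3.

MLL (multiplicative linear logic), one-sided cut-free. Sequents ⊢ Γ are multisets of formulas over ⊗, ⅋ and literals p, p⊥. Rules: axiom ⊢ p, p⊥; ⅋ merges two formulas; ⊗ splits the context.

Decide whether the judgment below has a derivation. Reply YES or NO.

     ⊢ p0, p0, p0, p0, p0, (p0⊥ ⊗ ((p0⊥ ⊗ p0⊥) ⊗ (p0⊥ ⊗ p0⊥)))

Derivation (root first):
[⊗]  ⊢ p0, p0, p0, p0, p0, (p0⊥ ⊗ ((p0⊥ ⊗ p0⊥) ⊗ (p0⊥ ⊗ p0⊥)))
  [Ax]  ⊢ p0, p0⊥
  [⊗]  ⊢ p0, p0, p0, p0, ((p0⊥ ⊗ p0⊥) ⊗ (p0⊥ ⊗ p0⊥))
    [⊗]  ⊢ p0, p0, (p0⊥ ⊗ p0⊥)
      [Ax]  ⊢ p0, p0⊥
      [Ax]  ⊢ p0, p0⊥
    [⊗]  ⊢ p0, p0, (p0⊥ ⊗ p0⊥)
      [Ax]  ⊢ p0, p0⊥
      [Ax]  ⊢ p0, p0⊥

Result: YES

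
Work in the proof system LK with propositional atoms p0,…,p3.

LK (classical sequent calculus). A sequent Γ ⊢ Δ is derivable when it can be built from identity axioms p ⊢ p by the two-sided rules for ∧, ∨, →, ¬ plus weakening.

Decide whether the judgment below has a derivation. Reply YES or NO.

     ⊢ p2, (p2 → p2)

Proof tree:
[→R]  ⊢ p2, (p2 → p2)
  [WR] p2 ⊢ p2, p2
    [Ax] p2 ⊢ p2

Result: YES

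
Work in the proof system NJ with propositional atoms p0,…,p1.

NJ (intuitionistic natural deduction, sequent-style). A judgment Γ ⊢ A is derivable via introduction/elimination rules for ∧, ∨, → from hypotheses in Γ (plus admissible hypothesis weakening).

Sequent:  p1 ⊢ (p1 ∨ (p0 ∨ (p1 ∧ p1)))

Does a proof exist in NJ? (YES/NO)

Derivation trace:
[∨I₂] p1 ⊢ (p1 ∨ (p0 ∨ (p1 ∧ p1)))
  [∨I₂] p1 ⊢ (p0 ∨ (p1 ∧ p1))
    [∧I] p1 ⊢ (p1 ∧ p1)
      [Ax] p1 ⊢ p1
      [Ax] p1 ⊢ p1

Result: YES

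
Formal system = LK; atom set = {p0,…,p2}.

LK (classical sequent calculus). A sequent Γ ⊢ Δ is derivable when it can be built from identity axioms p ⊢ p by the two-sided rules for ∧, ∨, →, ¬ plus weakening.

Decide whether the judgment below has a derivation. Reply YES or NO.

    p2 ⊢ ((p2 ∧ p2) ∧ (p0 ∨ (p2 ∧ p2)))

Derivation (root first):
[∧R] p2 ⊢ ((p2 ∧ p2) ∧ (p0 ∨ (p2 ∧ p2)))
  [∧R] p2 ⊢ (p2 ∧ p2)
    [Ax] p2 ⊢ p2
    [Ax] p2 ⊢ p2
  [∨R] p2 ⊢ (p0 ∨ (p2 ∧ p2))
    [WR] p2 ⊢ (p2 ∧ p2), p0
      [∧R] p2 ⊢ (p2 ∧ p2)
        [Ax] p2 ⊢ p2
        [Ax] p2 ⊢ p2

Result: YES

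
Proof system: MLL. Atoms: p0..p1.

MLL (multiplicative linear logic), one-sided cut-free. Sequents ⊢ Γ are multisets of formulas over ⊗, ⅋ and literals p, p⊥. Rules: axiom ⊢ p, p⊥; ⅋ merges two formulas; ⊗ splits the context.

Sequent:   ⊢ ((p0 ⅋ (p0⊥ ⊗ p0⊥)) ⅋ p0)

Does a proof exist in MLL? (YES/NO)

Derivation trace:
[⅋]  ⊢ ((p0 ⅋ (p0⊥ ⊗ p0⊥)) ⅋ p0)
  [⅋]  ⊢ p0, (p0 ⅋ (p0⊥ ⊗ p0⊥))
    [⊗]  ⊢ p0, p0, (p0⊥ ⊗ p0⊥)
      [Ax]  ⊢ p0, p0⊥
      [Ax]  ⊢ p0, p0⊥

Result: YES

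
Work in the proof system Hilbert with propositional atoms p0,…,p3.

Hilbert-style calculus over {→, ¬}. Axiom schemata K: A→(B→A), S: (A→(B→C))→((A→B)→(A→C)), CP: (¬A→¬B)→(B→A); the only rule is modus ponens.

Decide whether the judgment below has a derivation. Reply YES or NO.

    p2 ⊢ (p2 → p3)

Truth-table refutation:
  v=0000: Γ:[p2=F] Δ:[(p2 → p3)=T] refutes=False
  v=0001: Γ:[p2=F] Δ:[(p2 → p3)=T] refutes=False
  v=0010: Γ:[p2=T] Δ:[(p2 → p3)=F] refutes=True  ← countermodel

Result: NO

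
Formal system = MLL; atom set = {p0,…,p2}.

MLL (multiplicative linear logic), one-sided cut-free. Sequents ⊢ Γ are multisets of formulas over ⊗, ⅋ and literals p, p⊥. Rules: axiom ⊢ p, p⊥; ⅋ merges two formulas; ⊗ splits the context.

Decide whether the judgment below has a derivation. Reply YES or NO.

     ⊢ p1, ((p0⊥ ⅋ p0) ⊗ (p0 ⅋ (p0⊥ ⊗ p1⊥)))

Derivation trace:
[⊗]  ⊢ p1, ((p0⊥ ⅋ p0) ⊗ (p0 ⅋ (p0⊥ ⊗ p1⊥)))
  [⅋]  ⊢ (p0⊥ ⅋ p0)
    [Ax]  ⊢ p0, p0⊥
  [⅋]  ⊢ p1, (p0 ⅋ (p0⊥ ⊗ p1⊥))
    [⊗]  ⊢ p0, p1, (p0⊥ ⊗ p1⊥)
      [Ax]  ⊢ p0, p0⊥
      [Ax]  ⊢ p1, p1⊥

Result: YES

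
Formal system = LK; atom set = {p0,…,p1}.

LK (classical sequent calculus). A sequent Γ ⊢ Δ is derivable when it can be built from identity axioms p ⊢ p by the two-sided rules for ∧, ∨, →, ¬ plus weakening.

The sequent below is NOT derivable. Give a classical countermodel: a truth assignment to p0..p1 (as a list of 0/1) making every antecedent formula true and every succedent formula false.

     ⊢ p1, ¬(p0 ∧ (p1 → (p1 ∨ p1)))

Enumerate valuations to refute Γ ⊢ Δ:
  v=00: Γ:[] Δ:[p1=F, ¬(p0 ∧ (p1 → (p1 ∨ p1)))=T] refutes=False
  v=01: Γ:[] Δ:[p1=T, ¬(p0 ∧ (p1 → (p1 ∨ p1)))=T] refutes=False
  v=10: Γ:[] Δ:[p1=F, ¬(p0 ∧ (p1 → (p1 ∨ p1)))=F] refutes=True  ← countermodel

Result: [1, 0]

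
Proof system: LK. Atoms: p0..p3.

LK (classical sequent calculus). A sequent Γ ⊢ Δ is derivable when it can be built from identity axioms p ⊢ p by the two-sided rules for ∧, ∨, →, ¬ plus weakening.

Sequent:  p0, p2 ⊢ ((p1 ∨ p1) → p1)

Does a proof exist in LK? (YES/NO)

Proof tree:
[→R] p0, p2 ⊢ ((p1 ∨ p1) → p1)
  [WL] (p1 ∨ p1), p0, p2 ⊢ p1
    [WL] (p1 ∨ p1), p0 ⊢ p1
      [∨L] (p1 ∨ p1) ⊢ p1
        [Ax] p1 ⊢ p1
        [Ax] p1 ⊢ p1

Result: YES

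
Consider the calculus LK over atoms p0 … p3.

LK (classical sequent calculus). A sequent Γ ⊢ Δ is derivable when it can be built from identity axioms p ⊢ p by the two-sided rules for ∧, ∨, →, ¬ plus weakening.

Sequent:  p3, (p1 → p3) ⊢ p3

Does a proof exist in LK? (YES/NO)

Derivation trace:
[→L] p3, (p1 → p3) ⊢ p3
  [WR] p3 ⊢ p3, p1
    [Ax] p3 ⊢ p3
  [Ax] p3 ⊢ p3

Result: YES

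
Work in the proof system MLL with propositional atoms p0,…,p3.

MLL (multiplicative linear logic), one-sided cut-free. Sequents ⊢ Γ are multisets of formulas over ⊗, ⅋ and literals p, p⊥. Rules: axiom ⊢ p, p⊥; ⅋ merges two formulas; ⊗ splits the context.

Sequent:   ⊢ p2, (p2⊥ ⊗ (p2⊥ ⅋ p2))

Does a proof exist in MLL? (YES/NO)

Derivation (root first):
[⊗]  ⊢ p2, (p2⊥ ⊗ (p2⊥ ⅋ p2))
  [Ax]  ⊢ p2, p2⊥
  [⅋]  ⊢ (p2⊥ ⅋ p2)
    [Ax]  ⊢ p2, p2⊥

Result: YES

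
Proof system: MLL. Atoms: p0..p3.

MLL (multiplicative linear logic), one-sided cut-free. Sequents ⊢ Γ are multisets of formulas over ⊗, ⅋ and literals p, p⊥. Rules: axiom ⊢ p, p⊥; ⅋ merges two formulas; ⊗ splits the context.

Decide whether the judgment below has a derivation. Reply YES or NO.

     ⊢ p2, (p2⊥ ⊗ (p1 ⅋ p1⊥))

Derivation trace:
[⊗]  ⊢ p2, (p2⊥ ⊗ (p1 ⅋ p1⊥))
  [Ax]  ⊢ p2, p2⊥
  [⅋]  ⊢ (p1 ⅋ p1⊥)
    [Ax]  ⊢ p1, p1⊥

Result: YES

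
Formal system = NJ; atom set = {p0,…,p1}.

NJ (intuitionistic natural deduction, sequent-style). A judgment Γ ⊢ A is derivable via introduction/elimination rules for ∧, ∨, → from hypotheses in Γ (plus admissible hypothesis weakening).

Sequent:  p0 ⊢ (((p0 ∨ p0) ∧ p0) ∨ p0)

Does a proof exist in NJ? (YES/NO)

Proof tree:
[∨I₁] p0 ⊢ (((p0 ∨ p0) ∧ p0) ∨ p0)
  [∧I] p0 ⊢ ((p0 ∨ p0) ∧ p0)
    [∨I₂] p0 ⊢ (p0 ∨ p0)
      [Ax] p0 ⊢ p0
    [Ax] p0 ⊢ p0

Result: YES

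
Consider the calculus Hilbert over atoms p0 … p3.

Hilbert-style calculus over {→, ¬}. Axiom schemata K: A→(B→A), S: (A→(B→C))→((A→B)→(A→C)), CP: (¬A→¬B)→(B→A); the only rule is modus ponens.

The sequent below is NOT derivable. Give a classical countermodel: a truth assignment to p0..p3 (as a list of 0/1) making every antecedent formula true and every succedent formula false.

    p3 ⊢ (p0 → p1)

Truth-table refutation:
  v=0000: Γ:[p3=F] Δ:[(p0 → p1)=T] refutes=False
  v=0001: Γ:[p3=T] Δ:[(p0 → p1)=T] refutes=False
  v=0010: Γ:[p3=F] Δ:[(p0 → p1)=T] refutes=False
  v=0011: Γ:[p3=T] Δ:[(p0 → p1)=T] refutes=False
  v=0100: Γ:[p3=F] Δ:[(p0 → p1)=T] refutes=False
  v=0101: Γ:[p3=T] Δ:[(p0 → p1)=T] refutes=False
  v=0110: Γ:[p3=F] Δ:[(p0 → p1)=T] refutes=False
  v=0111: Γ:[p3=T] Δ:[(p0 → p1)=T] refutes=False
  v=1000: Γ:[p3=F] Δ:[(p0 → p1)=F] refutes=False
  v=1001: Γ:[p3=T] Δ:[(p0 → p1)=F] refutes=True  ← countermodel

Result: [1, 0, 0, 1]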